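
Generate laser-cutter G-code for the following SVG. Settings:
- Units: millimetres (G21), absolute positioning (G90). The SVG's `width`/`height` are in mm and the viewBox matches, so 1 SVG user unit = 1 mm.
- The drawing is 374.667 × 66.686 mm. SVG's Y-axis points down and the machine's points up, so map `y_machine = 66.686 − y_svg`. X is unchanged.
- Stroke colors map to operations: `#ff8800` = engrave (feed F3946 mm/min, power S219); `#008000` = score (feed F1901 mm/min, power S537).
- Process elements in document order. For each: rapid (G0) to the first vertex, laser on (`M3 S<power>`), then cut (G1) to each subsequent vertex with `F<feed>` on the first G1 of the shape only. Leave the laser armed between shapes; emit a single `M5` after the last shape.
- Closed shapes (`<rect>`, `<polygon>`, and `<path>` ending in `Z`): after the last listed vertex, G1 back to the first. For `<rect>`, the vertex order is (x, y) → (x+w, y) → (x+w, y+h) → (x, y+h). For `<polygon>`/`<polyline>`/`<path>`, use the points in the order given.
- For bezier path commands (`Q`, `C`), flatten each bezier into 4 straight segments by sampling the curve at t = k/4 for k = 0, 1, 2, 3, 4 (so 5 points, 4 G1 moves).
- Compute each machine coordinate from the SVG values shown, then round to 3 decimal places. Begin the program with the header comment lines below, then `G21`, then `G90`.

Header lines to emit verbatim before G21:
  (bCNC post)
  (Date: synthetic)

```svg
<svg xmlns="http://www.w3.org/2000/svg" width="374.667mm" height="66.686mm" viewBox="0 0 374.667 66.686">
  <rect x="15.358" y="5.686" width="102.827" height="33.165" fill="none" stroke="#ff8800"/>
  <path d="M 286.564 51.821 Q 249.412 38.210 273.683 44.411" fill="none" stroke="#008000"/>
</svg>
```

(bCNC post)
(Date: synthetic)
G21
G90
G0 X15.358 Y61.000
M3 S219
G1 X118.185 Y61.000 F3946
G1 X118.185 Y27.835
G1 X15.358 Y27.835
G1 X15.358 Y61.000
G0 X286.564 Y14.865
M3 S537
G1 X271.827 Y20.432 F1901
G1 X264.768 Y23.523
G1 X265.386 Y24.137
G1 X273.683 Y22.275
M5

1 u = 1 mm; y_m = 66.686 − y.

[1] `<rect>` rectangle, #ff8800→engrave S219 F3946: (15.358,61.000) → (118.185,61.000) → (118.185,27.835) → (15.358,27.835) → (15.358,61.000) (closed)

[2] `<path>` quadratic bezier, #008000→score S537 F1901: (286.564,14.865) → (271.827,20.432) → (264.768,23.523) → (265.386,24.137) → (273.683,22.275)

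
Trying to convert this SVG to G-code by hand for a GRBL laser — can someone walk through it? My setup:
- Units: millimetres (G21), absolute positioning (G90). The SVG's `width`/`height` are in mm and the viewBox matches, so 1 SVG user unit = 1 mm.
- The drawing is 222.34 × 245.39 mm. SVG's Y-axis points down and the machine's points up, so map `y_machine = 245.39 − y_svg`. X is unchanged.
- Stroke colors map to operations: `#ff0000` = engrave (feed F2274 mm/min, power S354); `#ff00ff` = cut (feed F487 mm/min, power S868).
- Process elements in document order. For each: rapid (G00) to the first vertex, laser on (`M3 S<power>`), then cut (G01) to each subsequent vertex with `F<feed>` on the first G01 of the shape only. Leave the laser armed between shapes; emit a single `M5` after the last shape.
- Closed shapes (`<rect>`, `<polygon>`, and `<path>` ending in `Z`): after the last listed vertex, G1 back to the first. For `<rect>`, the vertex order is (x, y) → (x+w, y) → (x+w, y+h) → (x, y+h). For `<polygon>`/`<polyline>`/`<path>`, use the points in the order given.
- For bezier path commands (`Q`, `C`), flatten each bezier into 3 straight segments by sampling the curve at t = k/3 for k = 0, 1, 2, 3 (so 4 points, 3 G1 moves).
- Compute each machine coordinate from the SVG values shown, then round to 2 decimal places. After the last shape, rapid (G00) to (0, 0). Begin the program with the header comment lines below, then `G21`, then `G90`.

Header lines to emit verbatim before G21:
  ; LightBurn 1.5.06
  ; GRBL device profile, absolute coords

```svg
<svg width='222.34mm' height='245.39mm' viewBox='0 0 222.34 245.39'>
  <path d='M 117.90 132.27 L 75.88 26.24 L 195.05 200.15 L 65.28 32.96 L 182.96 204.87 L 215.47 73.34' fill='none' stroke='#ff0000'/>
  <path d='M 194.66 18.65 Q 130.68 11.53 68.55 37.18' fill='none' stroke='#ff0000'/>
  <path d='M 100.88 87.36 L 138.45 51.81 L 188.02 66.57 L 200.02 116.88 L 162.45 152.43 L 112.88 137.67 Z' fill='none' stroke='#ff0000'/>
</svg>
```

; LightBurn 1.5.06
; GRBL device profile, absolute coords
G21
G90
G00 X117.90 Y113.12
M3 S354
G01 X75.88 Y219.15 F2274
G01 X195.05 Y45.24
G01 X65.28 Y212.43
G01 X182.96 Y40.52
G01 X215.47 Y172.05
G00 X194.66 Y226.74
M3 S354
G01 X152.21 Y227.85 F2274
G01 X110.18 Y221.67
G01 X68.55 Y208.21
G00 X100.88 Y158.03
M3 S354
G01 X138.45 Y193.58 F2274
G01 X188.02 Y178.82
G01 X200.02 Y128.51
G01 X162.45 Y92.96
G01 X112.88 Y107.72
G01 X100.88 Y158.03
M5
G00 X0.00 Y0.00

Since the viewBox matches the mm dimensions, user units are millimetres directly. The only transform is the Y-flip y_m = 245.39 − y_svg.

Shape 1 is a open polyline drawn with `<path>`. Its stroke #ff0000 means engrave at S354, F2274. After flipping Y the toolpath is (117.90,113.12) → (75.88,219.15) → (195.05,45.24) → (65.28,212.43) → (182.96,40.52) → (215.47,172.05).

Shape 2 is a quadratic bezier drawn with `<path>`. Its stroke #ff0000 means engrave at S354, F2274. After flipping Y the toolpath is (194.66,226.74) → (152.21,227.85) → (110.18,221.67) → (68.55,208.21).

Shape 3 is a regular polygon drawn with `<path>`. Its stroke #ff0000 means engrave at S354, F2274. After flipping Y the toolpath is (100.88,158.03) → (138.45,193.58) → (188.02,178.82) → (200.02,128.51) → (162.45,92.96) → (112.88,107.72) → (100.88,158.03), returning to the start.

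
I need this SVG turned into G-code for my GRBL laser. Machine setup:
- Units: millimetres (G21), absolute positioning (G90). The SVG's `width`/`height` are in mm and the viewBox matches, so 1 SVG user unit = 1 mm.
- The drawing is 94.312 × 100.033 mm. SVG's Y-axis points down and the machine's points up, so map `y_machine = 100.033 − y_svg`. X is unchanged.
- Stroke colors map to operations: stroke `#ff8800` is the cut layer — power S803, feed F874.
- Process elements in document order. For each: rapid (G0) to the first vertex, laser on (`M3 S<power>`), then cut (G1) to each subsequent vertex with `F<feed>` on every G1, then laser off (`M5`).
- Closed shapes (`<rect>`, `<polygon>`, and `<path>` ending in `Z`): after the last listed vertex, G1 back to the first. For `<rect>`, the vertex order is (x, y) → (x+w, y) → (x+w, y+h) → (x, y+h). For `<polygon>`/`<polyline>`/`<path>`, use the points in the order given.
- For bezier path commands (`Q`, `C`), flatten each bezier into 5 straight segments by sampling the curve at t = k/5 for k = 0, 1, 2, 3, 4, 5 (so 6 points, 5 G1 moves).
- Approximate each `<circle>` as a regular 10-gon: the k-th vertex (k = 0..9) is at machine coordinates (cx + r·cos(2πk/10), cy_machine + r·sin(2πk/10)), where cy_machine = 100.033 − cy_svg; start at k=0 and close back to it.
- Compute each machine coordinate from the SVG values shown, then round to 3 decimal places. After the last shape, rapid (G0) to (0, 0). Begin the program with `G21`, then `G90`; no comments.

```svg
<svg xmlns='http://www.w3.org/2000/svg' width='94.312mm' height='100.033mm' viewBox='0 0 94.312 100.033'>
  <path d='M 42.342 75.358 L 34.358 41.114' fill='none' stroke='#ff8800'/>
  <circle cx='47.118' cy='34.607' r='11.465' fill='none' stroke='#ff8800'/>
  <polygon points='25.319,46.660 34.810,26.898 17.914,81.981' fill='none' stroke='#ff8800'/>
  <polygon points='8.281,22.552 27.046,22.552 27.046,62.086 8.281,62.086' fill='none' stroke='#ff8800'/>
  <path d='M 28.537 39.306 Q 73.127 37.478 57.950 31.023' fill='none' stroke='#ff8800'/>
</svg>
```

1 u = 1 mm; y_m = 100.033 − y.

[1] `<path>` line segment, #ff8800→cut S803 F874: (42.342,24.675) → (34.358,58.919)

[2] `<circle>` circle, #ff8800→cut S803 F874: (58.583,65.426) → (56.393,72.165) → (50.661,76.330) → (43.575,76.330) → (37.843,72.165) → (35.653,65.426) → (37.843,58.687) → (43.575,54.522) → (50.661,54.522) → (56.393,58.687) → (58.583,65.426) (closed)

[3] `<polygon>` closed polygon, #ff8800→cut S803 F874: (25.319,53.373) → (34.810,73.135) → (17.914,18.052) → (25.319,53.373) (closed)

[4] `<polygon>` rectangle, #ff8800→cut S803 F874: (8.281,77.481) → (27.046,77.481) → (27.046,37.947) → (8.281,37.947) → (8.281,77.481) (closed)

[5] `<path>` quadratic bezier, #ff8800→cut S803 F874: (28.537,60.727) → (43.982,61.643) → (54.646,62.930) → (60.529,64.586) → (61.630,66.613) → (57.950,69.010)

G21
G90
G0 X42.342 Y24.675
M3 S803
G1 X34.358 Y58.919 F874
M5
G0 X58.583 Y65.426
M3 S803
G1 X56.393 Y72.165 F874
G1 X50.661 Y76.330 F874
G1 X43.575 Y76.330 F874
G1 X37.843 Y72.165 F874
G1 X35.653 Y65.426 F874
G1 X37.843 Y58.687 F874
G1 X43.575 Y54.522 F874
G1 X50.661 Y54.522 F874
G1 X56.393 Y58.687 F874
G1 X58.583 Y65.426 F874
M5
G0 X25.319 Y53.373
M3 S803
G1 X34.810 Y73.135 F874
G1 X17.914 Y18.052 F874
G1 X25.319 Y53.373 F874
M5
G0 X8.281 Y77.481
M3 S803
G1 X27.046 Y77.481 F874
G1 X27.046 Y37.947 F874
G1 X8.281 Y37.947 F874
G1 X8.281 Y77.481 F874
M5
G0 X28.537 Y60.727
M3 S803
G1 X43.982 Y61.643 F874
G1 X54.646 Y62.930 F874
G1 X60.529 Y64.586 F874
G1 X61.630 Y66.613 F874
G1 X57.950 Y69.010 F874
M5
G0 X0.000 Y0.000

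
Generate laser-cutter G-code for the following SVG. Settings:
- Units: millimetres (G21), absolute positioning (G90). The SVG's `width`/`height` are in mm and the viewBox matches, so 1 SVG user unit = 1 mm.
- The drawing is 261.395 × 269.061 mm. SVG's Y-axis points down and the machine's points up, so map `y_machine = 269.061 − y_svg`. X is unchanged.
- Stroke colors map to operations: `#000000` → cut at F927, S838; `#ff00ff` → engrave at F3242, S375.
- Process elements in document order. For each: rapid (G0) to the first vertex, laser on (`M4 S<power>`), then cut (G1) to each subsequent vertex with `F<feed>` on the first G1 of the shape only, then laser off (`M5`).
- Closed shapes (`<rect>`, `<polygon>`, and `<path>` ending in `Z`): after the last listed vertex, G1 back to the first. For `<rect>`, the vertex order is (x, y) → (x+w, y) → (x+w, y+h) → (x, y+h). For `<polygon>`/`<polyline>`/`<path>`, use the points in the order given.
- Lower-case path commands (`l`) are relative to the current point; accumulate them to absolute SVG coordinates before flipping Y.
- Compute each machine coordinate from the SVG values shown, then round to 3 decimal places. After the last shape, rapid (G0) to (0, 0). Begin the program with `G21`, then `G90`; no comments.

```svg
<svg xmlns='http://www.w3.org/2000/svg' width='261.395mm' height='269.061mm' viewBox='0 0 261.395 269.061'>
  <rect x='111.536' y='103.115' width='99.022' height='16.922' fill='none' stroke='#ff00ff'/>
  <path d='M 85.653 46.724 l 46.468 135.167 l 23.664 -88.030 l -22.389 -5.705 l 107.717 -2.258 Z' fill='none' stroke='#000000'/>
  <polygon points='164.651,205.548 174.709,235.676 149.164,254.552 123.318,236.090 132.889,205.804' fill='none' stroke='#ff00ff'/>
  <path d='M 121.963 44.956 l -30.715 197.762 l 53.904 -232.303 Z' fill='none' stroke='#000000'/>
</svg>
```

G21
G90
G0 X111.536 Y165.946
M4 S375
G1 X210.558 Y165.946 F3242
G1 X210.558 Y149.024
G1 X111.536 Y149.024
G1 X111.536 Y165.946
M5
G0 X85.653 Y222.337
M4 S838
G1 X132.121 Y87.170 F927
G1 X155.785 Y175.200
G1 X133.396 Y180.905
G1 X241.113 Y183.163
G1 X85.653 Y222.337
M5
G0 X164.651 Y63.513
M4 S375
G1 X174.709 Y33.385 F3242
G1 X149.164 Y14.509
G1 X123.318 Y32.971
G1 X132.889 Y63.257
G1 X164.651 Y63.513
M5
G0 X121.963 Y224.105
M4 S838
G1 X91.248 Y26.343 F927
G1 X145.152 Y258.646
G1 X121.963 Y224.105
M5
G0 X0.000 Y0.000

Since the viewBox matches the mm dimensions, user units are millimetres directly. The only transform is the Y-flip y_m = 269.061 − y_svg.

Shape 1 is a rectangle drawn with `<rect>`. Its stroke #ff00ff means engrave at S375, F3242. After flipping Y the toolpath is (111.536,165.946) → (210.558,165.946) → (210.558,149.024) → (111.536,149.024) → (111.536,165.946), returning to the start.

Shape 2 is a closed polygon drawn with `<path>`. Its stroke #000000 means cut at S838, F927. After flipping Y the toolpath is (85.653,222.337) → (132.121,87.170) → (155.785,175.200) → (133.396,180.905) → (241.113,183.163) → (85.653,222.337), returning to the start.

Shape 3 is a regular polygon drawn with `<polygon>`. Its stroke #ff00ff means engrave at S375, F3242. After flipping Y the toolpath is (164.651,63.513) → (174.709,33.385) → (149.164,14.509) → (123.318,32.971) → (132.889,63.257) → (164.651,63.513), returning to the start.

Shape 4 is a closed polygon drawn with `<path>`. Its stroke #000000 means cut at S838, F927. After flipping Y the toolpath is (121.963,224.105) → (91.248,26.343) → (145.152,258.646) → (121.963,224.105), returning to the start.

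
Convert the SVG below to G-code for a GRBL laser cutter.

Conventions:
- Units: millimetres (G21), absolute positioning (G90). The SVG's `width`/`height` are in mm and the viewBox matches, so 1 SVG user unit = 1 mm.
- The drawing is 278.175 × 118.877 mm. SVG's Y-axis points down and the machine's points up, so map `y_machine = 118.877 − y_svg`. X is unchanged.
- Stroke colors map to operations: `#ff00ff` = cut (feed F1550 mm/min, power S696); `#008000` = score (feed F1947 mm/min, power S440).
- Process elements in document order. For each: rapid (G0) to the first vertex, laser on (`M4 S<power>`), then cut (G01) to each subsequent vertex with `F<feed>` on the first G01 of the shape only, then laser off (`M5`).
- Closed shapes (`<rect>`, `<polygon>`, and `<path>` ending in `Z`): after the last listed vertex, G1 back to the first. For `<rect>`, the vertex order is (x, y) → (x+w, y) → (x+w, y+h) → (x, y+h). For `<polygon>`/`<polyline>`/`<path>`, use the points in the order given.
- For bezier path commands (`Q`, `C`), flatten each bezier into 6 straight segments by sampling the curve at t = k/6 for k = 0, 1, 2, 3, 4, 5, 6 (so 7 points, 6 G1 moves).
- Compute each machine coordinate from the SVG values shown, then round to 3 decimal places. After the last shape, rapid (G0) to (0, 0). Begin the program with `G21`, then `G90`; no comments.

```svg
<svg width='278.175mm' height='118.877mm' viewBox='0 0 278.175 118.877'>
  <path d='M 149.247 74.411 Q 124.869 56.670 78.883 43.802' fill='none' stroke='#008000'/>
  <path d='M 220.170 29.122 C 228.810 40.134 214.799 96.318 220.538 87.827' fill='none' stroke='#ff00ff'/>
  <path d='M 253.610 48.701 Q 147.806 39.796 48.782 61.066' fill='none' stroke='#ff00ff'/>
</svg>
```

viewBox `0 0 278.175 118.877` with mm width/height → 1 unit = 1 mm. Flip: y_m = 118.877 − y_svg.

**Shape 1** — `<path>` quadratic bezier, stroke `#008000` → score (S440, F1947). Control points (SVG): P0=(149.247,74.411), P1=(124.869,56.670), P2=(78.883,43.802); sampled at t=k/6. Machine vertices: (149.247,44.466) → (140.521,50.244) → (130.594,55.752) → (119.467,60.989) → (107.139,65.955) → (93.611,70.650) → (78.883,75.075). Open path.

**Shape 2** — `<path>` cubic bezier, stroke `#ff00ff` → cut (S696, F1550). Control points (SVG): P0=(220.170,29.122), P1=(228.810,40.134), P2=(214.799,96.318), P3=(220.538,87.827); sampled at t=k/6. Machine vertices: (220.170,89.755) → (222.799,80.993) → (222.830,67.754) → (221.442,53.089) → (219.812,40.049) → (219.118,31.686) → (220.538,31.050). Open path.

**Shape 3** — `<path>` quadratic bezier, stroke `#ff00ff` → cut (S696, F1550). Control points (SVG): P0=(253.610,48.701), P1=(147.806,39.796), P2=(48.782,61.066); sampled at t=k/6. Machine vertices: (253.610,70.176) → (218.530,72.306) → (183.827,72.760) → (149.501,71.537) → (115.551,68.638) → (81.978,64.063) → (48.782,57.811). Open path.

G21
G90
G0 X149.247 Y44.466
M4 S440
G01 X140.521 Y50.244 F1947
G01 X130.594 Y55.752
G01 X119.467 Y60.989
G01 X107.139 Y65.955
G01 X93.611 Y70.650
G01 X78.883 Y75.075
M5
G0 X220.170 Y89.755
M4 S696
G01 X222.799 Y80.993 F1550
G01 X222.830 Y67.754
G01 X221.442 Y53.089
G01 X219.812 Y40.049
G01 X219.118 Y31.686
G01 X220.538 Y31.050
M5
G0 X253.610 Y70.176
M4 S696
G01 X218.530 Y72.306 F1550
G01 X183.827 Y72.760
G01 X149.501 Y71.537
G01 X115.551 Y68.638
G01 X81.978 Y64.063
G01 X48.782 Y57.811
M5
G0 X0.000 Y0.000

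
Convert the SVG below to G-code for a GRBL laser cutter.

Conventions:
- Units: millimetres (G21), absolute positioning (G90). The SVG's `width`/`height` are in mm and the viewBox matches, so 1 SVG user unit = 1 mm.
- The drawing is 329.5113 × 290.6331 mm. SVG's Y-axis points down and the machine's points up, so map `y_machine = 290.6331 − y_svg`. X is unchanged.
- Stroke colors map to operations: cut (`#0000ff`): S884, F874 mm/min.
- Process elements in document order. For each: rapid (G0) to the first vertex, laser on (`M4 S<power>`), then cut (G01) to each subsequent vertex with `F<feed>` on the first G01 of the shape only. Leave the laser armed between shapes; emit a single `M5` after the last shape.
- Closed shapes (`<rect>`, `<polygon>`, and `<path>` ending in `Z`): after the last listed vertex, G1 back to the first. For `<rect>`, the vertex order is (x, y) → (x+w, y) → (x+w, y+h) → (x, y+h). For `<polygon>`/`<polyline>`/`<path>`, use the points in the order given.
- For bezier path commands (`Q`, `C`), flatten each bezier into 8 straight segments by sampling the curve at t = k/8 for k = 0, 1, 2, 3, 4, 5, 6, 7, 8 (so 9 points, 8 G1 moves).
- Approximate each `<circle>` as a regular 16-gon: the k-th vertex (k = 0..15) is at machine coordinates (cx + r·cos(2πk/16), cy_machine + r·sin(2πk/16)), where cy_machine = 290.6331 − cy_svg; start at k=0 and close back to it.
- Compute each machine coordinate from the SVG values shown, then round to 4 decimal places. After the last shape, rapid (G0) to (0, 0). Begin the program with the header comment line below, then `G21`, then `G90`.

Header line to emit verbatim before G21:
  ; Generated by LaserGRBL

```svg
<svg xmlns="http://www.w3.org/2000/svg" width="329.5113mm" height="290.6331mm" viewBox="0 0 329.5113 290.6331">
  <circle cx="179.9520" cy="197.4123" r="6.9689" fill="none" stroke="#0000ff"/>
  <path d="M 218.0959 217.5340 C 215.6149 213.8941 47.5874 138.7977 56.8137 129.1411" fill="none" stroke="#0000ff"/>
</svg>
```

; Generated by LaserGRBL
G21
G90
G0 X186.9209 Y93.2208
M4 S884
G01 X186.3904 Y95.8877 F874
G01 X184.8798 Y98.1486
G01 X182.6189 Y99.6592
G01 X179.9520 Y100.1897
G01 X177.2851 Y99.6592
G01 X175.0242 Y98.1486
G01 X173.5136 Y95.8877
G01 X172.9831 Y93.2208
G01 X173.5136 Y90.5539
G01 X175.0242 Y88.2930
G01 X177.2851 Y86.7824
G01 X179.9520 Y86.2519
G01 X182.6189 Y86.7824
G01 X184.8798 Y88.2930
G01 X186.3904 Y90.5539
G01 X186.9209 Y93.2208
G0 X218.0959 Y73.0991
M4 S884
G01 X210.0751 Y77.5462 F874
G01 X190.5514 Y87.0881
G01 X163.5422 Y100.1206
G01 X133.0646 Y115.0393
G01 X103.1357 Y130.2401
G01 X77.7728 Y144.1186
G01 X60.9931 Y155.0707
G01 X56.8137 Y161.4920
M5
G0 X0.0000 Y0.0000

viewBox `0 0 329.5113 290.6331` with mm width/height → 1 unit = 1 mm. Flip: y_m = 290.6331 − y_svg.

**Shape 1** — `<circle>` circle, stroke `#0000ff` → cut (S884, F874). Machine vertices: (186.9209,93.2208) → (186.3904,95.8877) → (184.8798,98.1486) → (182.6189,99.6592) → (179.9520,100.1897) → (177.2851,99.6592) → (175.0242,98.1486) → (173.5136,95.8877) → (172.9831,93.2208) → (173.5136,90.5539) → (175.0242,88.2930) → (177.2851,86.7824) → (179.9520,86.2519) → (182.6189,86.7824) → (184.8798,88.2930) → (186.3904,90.5539) → (186.9209,93.2208). Closed: final G1 returns to the first vertex.

**Shape 2** — `<path>` cubic bezier, stroke `#0000ff` → cut (S884, F874). Control points (SVG): P0=(218.0959,217.5340), P1=(215.6149,213.8941), P2=(47.5874,138.7977), P3=(56.8137,129.1411); sampled at t=k/8. Machine vertices: (218.0959,73.0991) → (210.0751,77.5462) → (190.5514,87.0881) → (163.5422,100.1206) → (133.0646,115.0393) → (103.1357,130.2401) → (77.7728,144.1186) → (60.9931,155.0707) → (56.8137,161.4920). Open path.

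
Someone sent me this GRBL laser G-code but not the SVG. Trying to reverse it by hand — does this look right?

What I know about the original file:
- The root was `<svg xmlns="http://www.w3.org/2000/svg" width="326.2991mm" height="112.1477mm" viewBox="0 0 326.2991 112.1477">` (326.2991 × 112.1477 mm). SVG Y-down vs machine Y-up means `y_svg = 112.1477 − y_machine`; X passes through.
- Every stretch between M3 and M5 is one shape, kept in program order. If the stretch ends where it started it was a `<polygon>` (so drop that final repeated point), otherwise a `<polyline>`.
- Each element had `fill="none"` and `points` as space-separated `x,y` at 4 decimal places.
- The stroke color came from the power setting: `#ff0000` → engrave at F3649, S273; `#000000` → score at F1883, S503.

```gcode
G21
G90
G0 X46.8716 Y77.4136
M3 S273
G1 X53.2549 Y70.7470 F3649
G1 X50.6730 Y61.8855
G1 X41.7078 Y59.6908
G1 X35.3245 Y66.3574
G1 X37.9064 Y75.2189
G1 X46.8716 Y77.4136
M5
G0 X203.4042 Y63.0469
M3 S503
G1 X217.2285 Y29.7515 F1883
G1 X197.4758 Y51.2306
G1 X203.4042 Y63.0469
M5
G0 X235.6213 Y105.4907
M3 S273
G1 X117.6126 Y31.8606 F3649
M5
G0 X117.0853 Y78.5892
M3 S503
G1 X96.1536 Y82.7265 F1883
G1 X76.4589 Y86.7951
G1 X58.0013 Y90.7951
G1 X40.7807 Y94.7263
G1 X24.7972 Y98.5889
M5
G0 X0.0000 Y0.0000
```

Each laser-on run becomes one SVG element. Flip Y back into SVG space with y_svg = 112.1477 − y_machine.

Run 1: power S273 maps to stroke `#ff0000` (engrave). The run returns to its start, so emit a `<polygon>` with points (Y-flipped): 46.8716,34.7341 53.2549,41.4007 50.6730,50.2622 41.7078,52.4569 35.3245,45.7903 37.9064,36.9288.

Run 2: S503 ⇒ score layer `#000000`. The run returns to its start, so emit a `<polygon>` with points (Y-flipped): 203.4042,49.1008 217.2285,82.3962 197.4758,60.9171.

Run 3: power S273 maps to stroke `#ff0000` (engrave). The run is open, so emit a `<polyline>` with points (Y-flipped): 235.6213,6.6570 117.6126,80.2871.

Run 4: S503 ⇒ score layer `#000000`. The run is open, so emit a `<polyline>` with points (Y-flipped): 117.0853,33.5585 96.1536,29.4212 76.4589,25.3526 58.0013,21.3526 40.7807,17.4214 24.7972,13.5588.

<svg xmlns="http://www.w3.org/2000/svg" width="326.2991mm" height="112.1477mm" viewBox="0 0 326.2991 112.1477">
  <polygon points="46.8716,34.7341 53.2549,41.4007 50.6730,50.2622 41.7078,52.4569 35.3245,45.7903 37.9064,36.9288" fill="none" stroke="#ff0000"/>
  <polygon points="203.4042,49.1008 217.2285,82.3962 197.4758,60.9171" fill="none" stroke="#000000"/>
  <polyline points="235.6213,6.6570 117.6126,80.2871" fill="none" stroke="#ff0000"/>
  <polyline points="117.0853,33.5585 96.1536,29.4212 76.4589,25.3526 58.0013,21.3526 40.7807,17.4214 24.7972,13.5588" fill="none" stroke="#000000"/>
</svg>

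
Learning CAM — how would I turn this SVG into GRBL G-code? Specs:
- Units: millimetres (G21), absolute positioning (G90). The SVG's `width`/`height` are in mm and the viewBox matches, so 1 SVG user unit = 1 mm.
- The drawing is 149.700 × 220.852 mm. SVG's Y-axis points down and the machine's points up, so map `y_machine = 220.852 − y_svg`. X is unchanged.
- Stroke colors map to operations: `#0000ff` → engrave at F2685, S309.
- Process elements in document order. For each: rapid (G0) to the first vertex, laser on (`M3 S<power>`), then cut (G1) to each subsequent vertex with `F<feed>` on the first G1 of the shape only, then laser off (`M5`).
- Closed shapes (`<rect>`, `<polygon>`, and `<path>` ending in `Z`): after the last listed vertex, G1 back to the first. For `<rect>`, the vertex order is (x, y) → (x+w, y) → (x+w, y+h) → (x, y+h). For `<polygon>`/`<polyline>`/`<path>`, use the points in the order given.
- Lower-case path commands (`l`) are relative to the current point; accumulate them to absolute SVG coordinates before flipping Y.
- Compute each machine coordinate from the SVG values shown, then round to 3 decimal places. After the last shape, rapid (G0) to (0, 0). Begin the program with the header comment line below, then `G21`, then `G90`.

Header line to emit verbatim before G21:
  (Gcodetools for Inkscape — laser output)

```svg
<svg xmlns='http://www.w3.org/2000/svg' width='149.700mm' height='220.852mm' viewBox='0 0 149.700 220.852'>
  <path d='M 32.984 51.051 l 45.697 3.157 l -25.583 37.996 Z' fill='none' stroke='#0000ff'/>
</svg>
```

viewBox `0 0 149.700 220.852` with mm width/height → 1 unit = 1 mm. Flip: y_m = 220.852 − y_svg.

**Shape 1** — `<path>` regular polygon, stroke `#0000ff` → engrave (S309, F2685). Machine vertices: (32.984,169.801) → (78.681,166.644) → (53.098,128.648) → (32.984,169.801). Closed: final G1 returns to the first vertex.

(Gcodetools for Inkscape — laser output)
G21
G90
G0 X32.984 Y169.801
M3 S309
G1 X78.681 Y166.644 F2685
G1 X53.098 Y128.648
G1 X32.984 Y169.801
M5
G0 X0.000 Y0.000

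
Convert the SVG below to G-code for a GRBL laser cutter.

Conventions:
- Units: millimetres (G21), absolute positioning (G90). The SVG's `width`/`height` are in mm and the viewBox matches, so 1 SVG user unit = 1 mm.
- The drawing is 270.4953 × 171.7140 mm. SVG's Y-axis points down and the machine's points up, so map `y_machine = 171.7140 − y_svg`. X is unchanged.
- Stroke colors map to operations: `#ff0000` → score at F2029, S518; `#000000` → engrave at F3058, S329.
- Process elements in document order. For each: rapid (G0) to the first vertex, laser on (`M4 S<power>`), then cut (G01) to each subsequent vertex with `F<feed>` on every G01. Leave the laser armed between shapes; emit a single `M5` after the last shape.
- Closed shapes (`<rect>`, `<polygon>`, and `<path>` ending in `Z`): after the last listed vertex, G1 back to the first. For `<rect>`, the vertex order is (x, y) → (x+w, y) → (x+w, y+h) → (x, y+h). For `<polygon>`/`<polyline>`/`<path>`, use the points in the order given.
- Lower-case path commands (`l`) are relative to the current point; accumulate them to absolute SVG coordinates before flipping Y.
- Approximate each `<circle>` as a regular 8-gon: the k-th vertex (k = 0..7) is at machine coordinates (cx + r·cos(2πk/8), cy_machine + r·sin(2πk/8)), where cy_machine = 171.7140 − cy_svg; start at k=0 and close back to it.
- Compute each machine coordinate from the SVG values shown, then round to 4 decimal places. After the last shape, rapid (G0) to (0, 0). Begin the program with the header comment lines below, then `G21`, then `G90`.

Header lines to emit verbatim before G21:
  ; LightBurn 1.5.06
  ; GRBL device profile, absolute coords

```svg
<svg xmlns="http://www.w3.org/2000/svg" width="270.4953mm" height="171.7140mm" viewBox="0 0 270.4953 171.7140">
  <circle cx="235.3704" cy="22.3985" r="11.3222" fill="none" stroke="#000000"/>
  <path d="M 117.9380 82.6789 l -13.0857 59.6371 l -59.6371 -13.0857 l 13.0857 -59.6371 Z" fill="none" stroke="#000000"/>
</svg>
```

viewBox `0 0 270.4953 171.7140` with mm width/height → 1 unit = 1 mm. Flip: y_m = 171.7140 − y_svg.

**Shape 1** — `<circle>` circle, stroke `#000000` → engrave (S329, F3058). Machine vertices: (246.6926,149.3155) → (243.3764,157.3215) → (235.3704,160.6377) → (227.3644,157.3215) → (224.0482,149.3155) → (227.3644,141.3095) → (235.3704,137.9933) → (243.3764,141.3095) → (246.6926,149.3155). Closed: final G1 returns to the first vertex.

**Shape 2** — `<path>` regular polygon, stroke `#000000` → engrave (S329, F3058). Machine vertices: (117.9380,89.0351) → (104.8523,29.3980) → (45.2152,42.4837) → (58.3009,102.1208) → (117.9380,89.0351). Closed: final G1 returns to the first vertex.

; LightBurn 1.5.06
; GRBL device profile, absolute coords
G21
G90
G0 X246.6926 Y149.3155
M4 S329
G01 X243.3764 Y157.3215 F3058
G01 X235.3704 Y160.6377 F3058
G01 X227.3644 Y157.3215 F3058
G01 X224.0482 Y149.3155 F3058
G01 X227.3644 Y141.3095 F3058
G01 X235.3704 Y137.9933 F3058
G01 X243.3764 Y141.3095 F3058
G01 X246.6926 Y149.3155 F3058
G0 X117.9380 Y89.0351
M4 S329
G01 X104.8523 Y29.3980 F3058
G01 X45.2152 Y42.4837 F3058
G01 X58.3009 Y102.1208 F3058
G01 X117.9380 Y89.0351 F3058
M5
G0 X0.0000 Y0.0000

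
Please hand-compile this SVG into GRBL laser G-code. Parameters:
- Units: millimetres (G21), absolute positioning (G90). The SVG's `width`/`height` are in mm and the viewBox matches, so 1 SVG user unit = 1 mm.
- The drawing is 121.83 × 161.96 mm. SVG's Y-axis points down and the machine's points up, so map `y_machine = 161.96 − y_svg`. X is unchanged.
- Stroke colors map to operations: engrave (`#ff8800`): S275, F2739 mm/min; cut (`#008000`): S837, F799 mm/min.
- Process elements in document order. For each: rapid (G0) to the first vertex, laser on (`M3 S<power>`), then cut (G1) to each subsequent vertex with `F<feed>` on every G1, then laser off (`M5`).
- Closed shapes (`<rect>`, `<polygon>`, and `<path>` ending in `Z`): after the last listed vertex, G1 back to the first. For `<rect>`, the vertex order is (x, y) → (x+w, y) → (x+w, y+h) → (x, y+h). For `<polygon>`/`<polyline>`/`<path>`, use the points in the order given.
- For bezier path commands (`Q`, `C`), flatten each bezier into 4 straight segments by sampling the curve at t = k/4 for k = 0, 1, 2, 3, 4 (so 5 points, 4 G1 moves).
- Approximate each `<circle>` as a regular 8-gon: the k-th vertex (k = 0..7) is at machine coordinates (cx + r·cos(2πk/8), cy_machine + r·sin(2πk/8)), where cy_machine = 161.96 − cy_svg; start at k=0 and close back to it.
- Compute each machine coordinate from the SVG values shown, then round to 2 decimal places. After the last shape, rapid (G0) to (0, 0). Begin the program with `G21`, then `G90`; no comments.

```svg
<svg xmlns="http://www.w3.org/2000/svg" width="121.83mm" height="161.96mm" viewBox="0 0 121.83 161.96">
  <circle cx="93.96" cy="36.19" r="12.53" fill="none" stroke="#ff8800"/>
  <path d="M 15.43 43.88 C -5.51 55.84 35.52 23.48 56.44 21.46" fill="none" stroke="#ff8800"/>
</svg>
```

G21
G90
G0 X106.49 Y125.77
M3 S275
G1 X102.82 Y134.63 F2739
G1 X93.96 Y138.30 F2739
G1 X85.10 Y134.63 F2739
G1 X81.43 Y125.77 F2739
G1 X85.10 Y116.91 F2739
G1 X93.96 Y113.24 F2739
G1 X102.82 Y116.91 F2739
G1 X106.49 Y125.77 F2739
M5
G0 X15.43 Y118.08
M3 S275
G1 X10.06 Y116.25 F2739
G1 X20.24 Y124.05 F2739
G1 X38.26 Y134.46 F2739
G1 X56.44 Y140.50 F2739
M5
G0 X0.00 Y0.00

1 u = 1 mm; y_m = 161.96 − y.

[1] `<circle>` circle, #ff8800→engrave S275 F2739: (106.49,125.77) → (102.82,134.63) → (93.96,138.30) → (85.10,134.63) → (81.43,125.77) → (85.10,116.91) → (93.96,113.24) → (102.82,116.91) → (106.49,125.77) (closed)

[2] `<path>` cubic bezier, #ff8800→engrave S275 F2739: (15.43,118.08) → (10.06,116.25) → (20.24,124.05) → (38.26,134.46) → (56.44,140.50)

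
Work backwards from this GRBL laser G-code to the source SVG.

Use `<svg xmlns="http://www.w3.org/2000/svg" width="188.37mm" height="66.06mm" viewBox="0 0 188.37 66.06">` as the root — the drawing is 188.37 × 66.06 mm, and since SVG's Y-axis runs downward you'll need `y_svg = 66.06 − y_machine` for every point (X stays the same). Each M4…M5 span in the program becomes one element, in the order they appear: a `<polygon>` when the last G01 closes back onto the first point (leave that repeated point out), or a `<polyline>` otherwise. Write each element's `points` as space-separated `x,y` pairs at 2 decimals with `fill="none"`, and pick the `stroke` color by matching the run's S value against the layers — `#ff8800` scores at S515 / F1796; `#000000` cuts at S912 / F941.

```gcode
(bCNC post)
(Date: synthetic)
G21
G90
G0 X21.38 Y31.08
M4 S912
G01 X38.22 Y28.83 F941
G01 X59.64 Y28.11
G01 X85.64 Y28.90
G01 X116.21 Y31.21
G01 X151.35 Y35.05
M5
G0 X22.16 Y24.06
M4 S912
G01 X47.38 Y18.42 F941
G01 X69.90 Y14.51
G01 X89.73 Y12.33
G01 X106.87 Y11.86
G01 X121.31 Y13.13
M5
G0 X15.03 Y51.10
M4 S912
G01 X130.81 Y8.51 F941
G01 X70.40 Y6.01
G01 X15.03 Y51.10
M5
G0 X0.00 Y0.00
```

Machine Y-up, SVG Y-down with viewBox height 66.06, so y_svg = 66.06 − y_machine; X carries over. Every run uses S912, so all elements get stroke `#000000` (cut).

Run 1: The run is open, so emit a `<polyline>` with points (Y-flipped): 21.38,34.98 38.22,37.23 59.64,37.95 85.64,37.16 116.21,34.85 151.35,31.01.

Run 2: The run is open, so emit a `<polyline>` with points (Y-flipped): 22.16,42.00 47.38,47.64 69.90,51.55 89.73,53.73 106.87,54.20 121.31,52.93.

Run 3: The run returns to its start, so emit a `<polygon>` with points (Y-flipped): 15.03,14.96 130.81,57.55 70.40,60.05.

<svg xmlns="http://www.w3.org/2000/svg" width="188.37mm" height="66.06mm" viewBox="0 0 188.37 66.06">
  <polyline points="21.38,34.98 38.22,37.23 59.64,37.95 85.64,37.16 116.21,34.85 151.35,31.01" fill="none" stroke="#000000"/>
  <polyline points="22.16,42.00 47.38,47.64 69.90,51.55 89.73,53.73 106.87,54.20 121.31,52.93" fill="none" stroke="#000000"/>
  <polygon points="15.03,14.96 130.81,57.55 70.40,60.05" fill="none" stroke="#000000"/>
</svg>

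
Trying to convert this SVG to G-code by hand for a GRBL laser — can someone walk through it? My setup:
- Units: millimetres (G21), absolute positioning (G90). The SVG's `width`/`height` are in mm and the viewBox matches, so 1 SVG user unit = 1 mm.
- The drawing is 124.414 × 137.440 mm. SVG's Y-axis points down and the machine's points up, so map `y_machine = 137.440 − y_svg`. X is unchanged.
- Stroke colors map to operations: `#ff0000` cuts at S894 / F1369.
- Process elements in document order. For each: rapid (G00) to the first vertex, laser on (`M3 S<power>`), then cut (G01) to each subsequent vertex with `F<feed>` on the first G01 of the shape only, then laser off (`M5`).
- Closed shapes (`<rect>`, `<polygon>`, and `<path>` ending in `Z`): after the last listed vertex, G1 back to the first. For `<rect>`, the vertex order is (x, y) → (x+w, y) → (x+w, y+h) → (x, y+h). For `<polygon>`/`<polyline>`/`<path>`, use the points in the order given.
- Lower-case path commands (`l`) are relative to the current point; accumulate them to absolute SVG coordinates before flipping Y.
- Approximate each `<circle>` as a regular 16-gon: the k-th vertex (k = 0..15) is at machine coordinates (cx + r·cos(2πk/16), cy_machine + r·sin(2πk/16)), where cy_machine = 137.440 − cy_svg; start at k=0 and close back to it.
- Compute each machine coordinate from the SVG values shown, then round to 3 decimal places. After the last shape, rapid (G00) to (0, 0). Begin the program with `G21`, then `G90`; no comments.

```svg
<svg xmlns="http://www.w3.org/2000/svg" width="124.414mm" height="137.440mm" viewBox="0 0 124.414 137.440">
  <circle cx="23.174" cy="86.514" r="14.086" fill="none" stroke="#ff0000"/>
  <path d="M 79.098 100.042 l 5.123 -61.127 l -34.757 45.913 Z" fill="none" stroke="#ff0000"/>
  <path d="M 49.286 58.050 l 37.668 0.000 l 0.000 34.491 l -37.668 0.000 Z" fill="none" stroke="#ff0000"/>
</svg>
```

G21
G90
G00 X37.260 Y50.926
M3 S894
G01 X36.188 Y56.316 F1369
G01 X33.134 Y60.886
G01 X28.564 Y63.940
G01 X23.174 Y65.012
G01 X17.784 Y63.940
G01 X13.214 Y60.886
G01 X10.160 Y56.316
G01 X9.088 Y50.926
G01 X10.160 Y45.536
G01 X13.214 Y40.966
G01 X17.784 Y37.912
G01 X23.174 Y36.840
G01 X28.564 Y37.912
G01 X33.134 Y40.966
G01 X36.188 Y45.536
G01 X37.260 Y50.926
M5
G00 X79.098 Y37.398
M3 S894
G01 X84.221 Y98.525 F1369
G01 X49.464 Y52.612
G01 X79.098 Y37.398
M5
G00 X49.286 Y79.390
M3 S894
G01 X86.954 Y79.390 F1369
G01 X86.954 Y44.899
G01 X49.286 Y44.899
G01 X49.286 Y79.390
M5
G00 X0.000 Y0.000

1 u = 1 mm; y_m = 137.440 − y.

[1] `<circle>` circle, #ff0000→cut S894 F1369: (37.260,50.926) → (36.188,56.316) → (33.134,60.886) → (28.564,63.940) → (23.174,65.012) → (17.784,63.940) → (13.214,60.886) → (10.160,56.316) → (9.088,50.926) → (10.160,45.536) → (13.214,40.966) → (17.784,37.912) → (23.174,36.840) → (28.564,37.912) → (33.134,40.966) → (36.188,45.536) → (37.260,50.926) (closed)

[2] `<path>` closed polygon, #ff0000→cut S894 F1369: (79.098,37.398) → (84.221,98.525) → (49.464,52.612) → (79.098,37.398) (closed)

[3] `<path>` rectangle, #ff0000→cut S894 F1369: (49.286,79.390) → (86.954,79.390) → (86.954,44.899) → (49.286,44.899) → (49.286,79.390) (closed)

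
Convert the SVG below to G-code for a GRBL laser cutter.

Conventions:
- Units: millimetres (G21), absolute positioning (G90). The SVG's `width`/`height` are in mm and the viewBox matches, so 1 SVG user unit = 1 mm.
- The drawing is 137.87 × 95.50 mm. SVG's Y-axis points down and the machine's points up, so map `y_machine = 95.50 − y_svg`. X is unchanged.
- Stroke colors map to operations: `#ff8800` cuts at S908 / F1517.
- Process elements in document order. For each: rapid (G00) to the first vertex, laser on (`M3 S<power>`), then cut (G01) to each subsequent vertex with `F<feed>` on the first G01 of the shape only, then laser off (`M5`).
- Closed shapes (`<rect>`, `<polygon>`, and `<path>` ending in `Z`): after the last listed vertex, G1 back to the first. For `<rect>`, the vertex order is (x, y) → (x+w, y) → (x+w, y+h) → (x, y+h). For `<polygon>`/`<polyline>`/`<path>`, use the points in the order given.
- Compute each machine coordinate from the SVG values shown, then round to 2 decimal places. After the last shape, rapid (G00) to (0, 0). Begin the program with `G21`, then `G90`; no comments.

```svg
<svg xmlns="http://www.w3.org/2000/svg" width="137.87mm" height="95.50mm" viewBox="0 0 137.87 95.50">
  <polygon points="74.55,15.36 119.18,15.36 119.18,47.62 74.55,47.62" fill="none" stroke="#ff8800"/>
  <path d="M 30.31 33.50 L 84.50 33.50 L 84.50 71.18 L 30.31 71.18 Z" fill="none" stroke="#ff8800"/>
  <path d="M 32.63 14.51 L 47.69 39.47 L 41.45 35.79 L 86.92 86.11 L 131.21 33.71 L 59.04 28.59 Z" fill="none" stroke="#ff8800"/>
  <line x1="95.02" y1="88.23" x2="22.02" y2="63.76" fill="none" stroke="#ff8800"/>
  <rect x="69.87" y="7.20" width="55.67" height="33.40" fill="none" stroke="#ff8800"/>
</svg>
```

Since the viewBox matches the mm dimensions, user units are millimetres directly. The only transform is the Y-flip y_m = 95.50 − y_svg.

Shape 1 is a rectangle drawn with `<polygon>`. Its stroke #ff8800 means cut at S908, F1517. After flipping Y the toolpath is (74.55,80.14) → (119.18,80.14) → (119.18,47.88) → (74.55,47.88) → (74.55,80.14), returning to the start.

Shape 2 is a rectangle drawn with `<path>`. Its stroke #ff8800 means cut at S908, F1517. After flipping Y the toolpath is (30.31,62.00) → (84.50,62.00) → (84.50,24.32) → (30.31,24.32) → (30.31,62.00), returning to the start.

Shape 3 is a closed polygon drawn with `<path>`. Its stroke #ff8800 means cut at S908, F1517. After flipping Y the toolpath is (32.63,80.99) → (47.69,56.03) → (41.45,59.71) → (86.92,9.39) → (131.21,61.79) → (59.04,66.91) → (32.63,80.99), returning to the start.

Shape 4 is a line segment drawn with `<line>`. Its stroke #ff8800 means cut at S908, F1517. After flipping Y the toolpath is (95.02,7.27) → (22.02,31.74).

Shape 5 is a rectangle drawn with `<rect>`. Its stroke #ff8800 means cut at S908, F1517. After flipping Y the toolpath is (69.87,88.30) → (125.54,88.30) → (125.54,54.90) → (69.87,54.90) → (69.87,88.30), returning to the start.

G21
G90
G00 X74.55 Y80.14
M3 S908
G01 X119.18 Y80.14 F1517
G01 X119.18 Y47.88
G01 X74.55 Y47.88
G01 X74.55 Y80.14
M5
G00 X30.31 Y62.00
M3 S908
G01 X84.50 Y62.00 F1517
G01 X84.50 Y24.32
G01 X30.31 Y24.32
G01 X30.31 Y62.00
M5
G00 X32.63 Y80.99
M3 S908
G01 X47.69 Y56.03 F1517
G01 X41.45 Y59.71
G01 X86.92 Y9.39
G01 X131.21 Y61.79
G01 X59.04 Y66.91
G01 X32.63 Y80.99
M5
G00 X95.02 Y7.27
M3 S908
G01 X22.02 Y31.74 F1517
M5
G00 X69.87 Y88.30
M3 S908
G01 X125.54 Y88.30 F1517
G01 X125.54 Y54.90
G01 X69.87 Y54.90
G01 X69.87 Y88.30
M5
G00 X0.00 Y0.00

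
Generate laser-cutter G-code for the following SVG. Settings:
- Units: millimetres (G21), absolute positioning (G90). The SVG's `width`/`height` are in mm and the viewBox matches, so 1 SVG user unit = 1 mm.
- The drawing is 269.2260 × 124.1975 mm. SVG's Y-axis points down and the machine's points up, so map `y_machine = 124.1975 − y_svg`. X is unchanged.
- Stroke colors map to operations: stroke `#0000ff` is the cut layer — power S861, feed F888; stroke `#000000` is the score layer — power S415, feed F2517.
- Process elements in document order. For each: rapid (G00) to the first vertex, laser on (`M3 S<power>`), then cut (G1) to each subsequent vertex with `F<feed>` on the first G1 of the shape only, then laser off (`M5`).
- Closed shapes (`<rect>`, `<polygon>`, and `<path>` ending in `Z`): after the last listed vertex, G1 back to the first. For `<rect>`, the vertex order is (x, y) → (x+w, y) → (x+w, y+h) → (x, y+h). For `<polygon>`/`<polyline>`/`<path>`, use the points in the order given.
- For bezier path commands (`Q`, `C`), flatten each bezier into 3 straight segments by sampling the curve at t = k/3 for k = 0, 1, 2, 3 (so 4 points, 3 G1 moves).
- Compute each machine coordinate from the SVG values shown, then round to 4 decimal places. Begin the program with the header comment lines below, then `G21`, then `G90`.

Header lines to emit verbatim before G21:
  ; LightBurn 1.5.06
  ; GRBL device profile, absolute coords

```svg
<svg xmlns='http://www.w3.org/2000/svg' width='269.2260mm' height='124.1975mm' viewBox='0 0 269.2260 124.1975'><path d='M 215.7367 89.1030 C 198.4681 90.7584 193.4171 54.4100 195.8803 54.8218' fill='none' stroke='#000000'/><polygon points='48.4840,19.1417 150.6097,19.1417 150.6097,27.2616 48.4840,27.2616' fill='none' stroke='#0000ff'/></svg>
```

1 u = 1 mm; y_m = 124.1975 − y.

[1] `<path>` cubic bezier, #000000→score S415 F2517: (215.7367,35.0945) → (202.3664,43.3380) → (196.0960,60.3031) → (195.8803,69.3757)

[2] `<polygon>` rectangle, #0000ff→cut S861 F888: (48.4840,105.0558) → (150.6097,105.0558) → (150.6097,96.9359) → (48.4840,96.9359) → (48.4840,105.0558) (closed)

; LightBurn 1.5.06
; GRBL device profile, absolute coords
G21
G90
G00 X215.7367 Y35.0945
M3 S415
G1 X202.3664 Y43.3380 F2517
G1 X196.0960 Y60.3031
G1 X195.8803 Y69.3757
M5
G00 X48.4840 Y105.0558
M3 S861
G1 X150.6097 Y105.0558 F888
G1 X150.6097 Y96.9359
G1 X48.4840 Y96.9359
G1 X48.4840 Y105.0558
M5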